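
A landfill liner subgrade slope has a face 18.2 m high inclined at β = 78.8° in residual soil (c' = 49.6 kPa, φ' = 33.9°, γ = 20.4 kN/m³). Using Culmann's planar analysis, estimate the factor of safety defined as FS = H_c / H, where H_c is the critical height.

H_c = (4c'/γ) · sinβ cosφ' / [1 − cos(β − φ')]
    = (4·49.6/20.4) · sin78.8°·cos33.9° / [1 − cos44.9°]
    = 9.725 · 0.8142 / 0.2917 = 27.15 m
FS = H_c / H = 27.15 / 18.2 = 1.492

FS = 1.49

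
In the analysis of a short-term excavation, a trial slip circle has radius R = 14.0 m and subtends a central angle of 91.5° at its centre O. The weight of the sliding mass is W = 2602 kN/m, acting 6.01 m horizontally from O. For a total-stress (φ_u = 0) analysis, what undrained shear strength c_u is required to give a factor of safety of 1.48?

c_u = 73.9 kPa

FS = c_u·L_a·R / (W·d), so c_u = FS·W·d / (L_a·R).
Arc length L_a = R·θ = 14.0·(91.5°·π/180) = 14.0·1.5970 = 22.36 m
c_u = 1.48·2602·6.01 / (22.36·14.0) = 23144.3 / 313.01 = 73.94 kPa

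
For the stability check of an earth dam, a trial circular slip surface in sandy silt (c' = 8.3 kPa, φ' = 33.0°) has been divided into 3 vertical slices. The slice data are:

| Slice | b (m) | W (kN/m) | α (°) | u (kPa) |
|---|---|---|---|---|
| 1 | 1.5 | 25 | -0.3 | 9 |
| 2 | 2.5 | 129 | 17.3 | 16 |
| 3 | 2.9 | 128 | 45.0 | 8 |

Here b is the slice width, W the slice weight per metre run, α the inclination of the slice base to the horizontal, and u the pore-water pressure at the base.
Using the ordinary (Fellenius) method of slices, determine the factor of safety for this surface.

FS = 1.29

Ordinary method of slices: FS = Σ[c'·Δl_i + (W_i cosα_i − u_i·Δl_i)·tanφ'] / Σ W_i sinα_i, with Δl_i = b_i / cosα_i.
Slice 1: Δl = 1.5/cos(-0.3°) = 1.500 m; N'_1 = 25·cos(-0.3°) − 9·1.500 = 11.5; c'Δl = 12.45; W sinα = -0.1
Slice 2: Δl = 2.5/cos17.3° = 2.618 m; N'_2 = 129·cos17.3° − 16·2.618 = 81.3; c'Δl = 21.73; W sinα = 38.4
Slice 3: Δl = 2.9/cos45.0° = 4.101 m; N'_3 = 128·cos45.0° − 8·4.101 = 57.7; c'Δl = 34.04; W sinα = 90.5
Σc'Δl = 68.2 kN/m; ΣN' = 150.5 kN/m; ΣW sinα = 128.7 kN/m
Resisting = 68.2 + 150.5·tan33.0° = 68.2 + 97.7 = 165.9 kN/m
FS = 165.9 / 128.7 = 1.289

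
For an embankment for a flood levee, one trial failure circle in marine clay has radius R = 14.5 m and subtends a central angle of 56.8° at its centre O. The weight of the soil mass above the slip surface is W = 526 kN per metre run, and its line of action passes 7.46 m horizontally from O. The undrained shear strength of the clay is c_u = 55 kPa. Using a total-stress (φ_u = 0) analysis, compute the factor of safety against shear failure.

Taking moments about the centre O, the resisting moment is provided by the undrained shear strength acting along the arc:
Arc length L_a = R·θ = 14.5·(56.8°·π/180) = 14.5·0.9913 = 14.37 m
M_R = c_u·L_a·R = 55·14.37·14.5 = 11463.7 kN·m/m
M_D = W·d = 526·7.46 = 3924.0 kN·m/m
FS = M_R / M_D = 11463.7 / 3924.0 = 2.921

FS = 2.92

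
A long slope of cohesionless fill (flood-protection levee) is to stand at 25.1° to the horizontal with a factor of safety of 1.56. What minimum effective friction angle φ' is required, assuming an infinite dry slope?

FS = tanφ'/tanβ ⇒ tanφ' = FS · tanβ = 1.56 · tan25.1° = 0.7308
φ' = arctan(0.7308) = 36.16°

φ' = 36.2°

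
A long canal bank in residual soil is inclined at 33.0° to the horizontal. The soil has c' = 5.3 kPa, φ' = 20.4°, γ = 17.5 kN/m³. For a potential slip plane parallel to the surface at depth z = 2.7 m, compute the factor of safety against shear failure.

For an infinite slope with a slip plane parallel to the surface (no pore pressure): FS = [c' + γz cos²β tanφ'] / [γz sinβ cosβ].
γz = 17.5·2.7 = 47.25 kN/m²
Numerator = 5.3 + 47.25·cos²33.0°·tan20.4° = 5.3 + 47.25·0.7034·0.3719 = 17.660 kPa
Denominator = 47.25·sin33.0°·cos33.0° = 47.25·0.5446·0.8387 = 21.583 kPa
FS = 17.660 / 21.583 = 0.818

FS = 0.82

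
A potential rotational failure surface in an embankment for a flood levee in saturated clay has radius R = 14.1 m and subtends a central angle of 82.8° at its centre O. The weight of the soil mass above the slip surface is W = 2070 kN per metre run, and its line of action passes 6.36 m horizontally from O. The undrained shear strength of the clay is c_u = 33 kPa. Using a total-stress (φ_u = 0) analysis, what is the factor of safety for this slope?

Taking moments about the centre O, the resisting moment is provided by the undrained shear strength acting along the arc:
Arc length L_a = R·θ = 14.1·(82.8°·π/180) = 14.1·1.4451 = 20.38 m
M_R = c_u·L_a·R = 33·20.38·14.1 = 9481.1 kN·m/m
M_D = W·d = 2070·6.36 = 13165.2 kN·m/m
FS = M_R / M_D = 9481.1 / 13165.2 = 0.720

FS = 0.72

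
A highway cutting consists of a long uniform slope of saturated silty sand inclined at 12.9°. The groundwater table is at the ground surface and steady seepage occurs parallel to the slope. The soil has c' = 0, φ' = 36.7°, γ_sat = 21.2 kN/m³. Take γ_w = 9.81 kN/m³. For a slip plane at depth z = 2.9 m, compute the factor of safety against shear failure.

With seepage parallel to the slope and the water table at the surface, the effective normal stress on the slip plane uses the buoyant unit weight γ' = γ_sat − γ_w while the driving shear stress uses γ_sat:
FS = [c' + γ' z cos²β tanφ'] / [γ_sat z sinβ cosβ]
(For c' = 0 this reduces to FS = (γ'/γ_sat)·tanφ'/tanβ.)
γ' = 21.2 − 9.81 = 11.39 kN/m³
Numerator = 0.0 + 11.39·2.9·cos²12.9°·tan36.7° = 0.0 + 11.39·2.9·0.9502·0.7454 = 23.393 kPa
Denominator = 21.2·2.9·sin12.9°·cos12.9° = 21.2·2.9·0.2233·0.9748 = 13.379 kPa
FS = 23.393 / 13.379 = 1.749

FS = 1.75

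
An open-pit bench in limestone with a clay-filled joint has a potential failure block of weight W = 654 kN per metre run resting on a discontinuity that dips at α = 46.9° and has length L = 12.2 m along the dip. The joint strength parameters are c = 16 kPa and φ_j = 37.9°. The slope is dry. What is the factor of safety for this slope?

Resolving the block weight along and normal to the plane and applying the Mohr–Coulomb strength on the joint:
N' = W cosα = 654·cos46.9° = 446.9 kN/m
Driving force T = W sinα = 654·sin46.9° = 477.5 kN/m
Resisting force R = c·L + N'·tanφ_j = 16·12.2 + 446.9·tan37.9° = 195.2 + 347.9 = 543.1 kN/m
FS = R / T = 543.1 / 477.5 = 1.137

FS = 1.14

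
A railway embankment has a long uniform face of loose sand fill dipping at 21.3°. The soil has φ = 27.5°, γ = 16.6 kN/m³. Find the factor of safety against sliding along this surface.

For a dry cohesionless infinite slope the factor of safety is FS = tanφ / tanβ.
FS = tan27.5° / tan21.3° = 0.5206 / 0.3899 = 1.335

FS = 1.34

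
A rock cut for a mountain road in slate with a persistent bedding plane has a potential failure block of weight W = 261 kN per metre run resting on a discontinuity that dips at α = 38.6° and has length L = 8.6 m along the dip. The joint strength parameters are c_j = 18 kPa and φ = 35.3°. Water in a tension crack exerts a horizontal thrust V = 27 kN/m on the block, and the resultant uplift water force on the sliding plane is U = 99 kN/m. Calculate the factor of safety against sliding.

Resolving the block weight along and normal to the plane and applying the Mohr–Coulomb strength on the joint:
N' = W cosα − U − V sinα = 261·cos38.6° − 99 − 27·sin38.6° = 88.1 kN/m
Driving force T = W sinα + V cosα = 261·sin38.6° + 27·cos38.6° = 183.9 kN/m
Resisting force R = c_j·L + N'·tanφ = 18·8.6 + 88.1·tan35.3° = 154.8 + 62.4 = 217.2 kN/m
FS = R / T = 217.2 / 183.9 = 1.181

FS = 1.18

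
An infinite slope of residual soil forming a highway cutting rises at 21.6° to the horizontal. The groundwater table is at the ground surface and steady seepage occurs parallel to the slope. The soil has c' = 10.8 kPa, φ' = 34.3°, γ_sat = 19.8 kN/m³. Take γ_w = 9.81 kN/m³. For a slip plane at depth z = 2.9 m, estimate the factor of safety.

FS = 1.42

With seepage parallel to the slope and the water table at the surface, the effective normal stress on the slip plane uses the buoyant unit weight γ' = γ_sat − γ_w while the driving shear stress uses γ_sat:
FS = [c' + γ' z cos²β tanφ'] / [γ_sat z sinβ cosβ]
γ' = 19.8 − 9.81 = 9.99 kN/m³
Numerator = 10.8 + 9.99·2.9·cos²21.6°·tan34.3° = 10.8 + 9.99·2.9·0.8645·0.6822 = 27.885 kPa
Denominator = 19.8·2.9·sin21.6°·cos21.6° = 19.8·2.9·0.3681·0.9298 = 19.653 kPa
FS = 27.885 / 19.653 = 1.419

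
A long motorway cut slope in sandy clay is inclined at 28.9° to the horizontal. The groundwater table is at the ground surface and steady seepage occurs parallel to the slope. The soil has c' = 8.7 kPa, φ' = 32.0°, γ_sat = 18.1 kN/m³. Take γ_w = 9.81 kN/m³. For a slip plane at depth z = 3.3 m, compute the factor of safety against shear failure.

With seepage parallel to the slope and the water table at the surface, the effective normal stress on the slip plane uses the buoyant unit weight γ' = γ_sat − γ_w while the driving shear stress uses γ_sat:
FS = [c' + γ' z cos²β tanφ'] / [γ_sat z sinβ cosβ]
γ' = 18.1 − 9.81 = 8.29 kN/m³
Numerator = 8.7 + 8.29·3.3·cos²28.9°·tan32.0° = 8.7 + 8.29·3.3·0.7664·0.6249 = 21.802 kPa
Denominator = 18.1·3.3·sin28.9°·cos28.9° = 18.1·3.3·0.4833·0.8755 = 25.272 kPa
FS = 21.802 / 25.272 = 0.863

FS = 0.86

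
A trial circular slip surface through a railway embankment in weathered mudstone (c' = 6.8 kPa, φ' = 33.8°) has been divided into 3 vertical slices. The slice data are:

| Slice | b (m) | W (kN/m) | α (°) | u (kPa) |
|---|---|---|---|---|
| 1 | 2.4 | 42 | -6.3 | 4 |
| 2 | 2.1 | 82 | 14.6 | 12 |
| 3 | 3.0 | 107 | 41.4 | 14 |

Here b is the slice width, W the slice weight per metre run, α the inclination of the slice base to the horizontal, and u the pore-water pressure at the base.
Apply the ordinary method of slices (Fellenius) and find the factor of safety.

Ordinary method of slices: FS = Σ[c'·Δl_i + (W_i cosα_i − u_i·Δl_i)·tanφ'] / Σ W_i sinα_i, with Δl_i = b_i / cosα_i.
Slice 1: Δl = 2.4/cos(-6.3°) = 2.415 m; N'_1 = 42·cos(-6.3°) − 4·2.415 = 32.1; c'Δl = 16.42; W sinα = -4.6
Slice 2: Δl = 2.1/cos14.6° = 2.170 m; N'_2 = 82·cos14.6° − 12·2.170 = 53.3; c'Δl = 14.76; W sinα = 20.7
Slice 3: Δl = 3.0/cos41.4° = 3.999 m; N'_3 = 107·cos41.4° − 14·3.999 = 24.3; c'Δl = 27.20; W sinα = 70.8
Σc'Δl = 58.4 kN/m; ΣN' = 109.7 kN/m; ΣW sinα = 86.8 kN/m
Resisting = 58.4 + 109.7·tan33.8° = 58.4 + 73.4 = 131.8 kN/m
FS = 131.8 / 86.8 = 1.518

FS = 1.52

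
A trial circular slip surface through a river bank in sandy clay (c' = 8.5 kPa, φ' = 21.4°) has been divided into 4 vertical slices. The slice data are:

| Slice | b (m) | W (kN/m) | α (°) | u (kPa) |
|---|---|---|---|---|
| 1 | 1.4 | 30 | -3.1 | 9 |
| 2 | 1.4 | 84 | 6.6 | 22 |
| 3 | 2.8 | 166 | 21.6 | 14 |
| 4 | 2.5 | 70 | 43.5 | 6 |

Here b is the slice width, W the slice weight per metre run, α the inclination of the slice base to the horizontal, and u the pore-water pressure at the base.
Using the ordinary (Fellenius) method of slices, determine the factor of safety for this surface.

Ordinary method of slices: FS = Σ[c'·Δl_i + (W_i cosα_i − u_i·Δl_i)·tanφ'] / Σ W_i sinα_i, with Δl_i = b_i / cosα_i.
Slice 1: Δl = 1.4/cos(-3.1°) = 1.402 m; N'_1 = 30·cos(-3.1°) − 9·1.402 = 17.3; c'Δl = 11.92; W sinα = -1.6
Slice 2: Δl = 1.4/cos6.6° = 1.409 m; N'_2 = 84·cos6.6° − 22·1.409 = 52.4; c'Δl = 11.98; W sinα = 9.7
Slice 3: Δl = 2.8/cos21.6° = 3.011 m; N'_3 = 166·cos21.6° − 14·3.011 = 112.2; c'Δl = 25.60; W sinα = 61.1
Slice 4: Δl = 2.5/cos43.5° = 3.446 m; N'_4 = 70·cos43.5° − 6·3.446 = 30.1; c'Δl = 29.30; W sinα = 48.2
Σc'Δl = 78.8 kN/m; ΣN' = 212.1 kN/m; ΣW sinα = 117.3 kN/m
Resisting = 78.8 + 212.1·tan21.4° = 78.8 + 83.1 = 161.9 kN/m
FS = 161.9 / 117.3 = 1.380

FS = 1.38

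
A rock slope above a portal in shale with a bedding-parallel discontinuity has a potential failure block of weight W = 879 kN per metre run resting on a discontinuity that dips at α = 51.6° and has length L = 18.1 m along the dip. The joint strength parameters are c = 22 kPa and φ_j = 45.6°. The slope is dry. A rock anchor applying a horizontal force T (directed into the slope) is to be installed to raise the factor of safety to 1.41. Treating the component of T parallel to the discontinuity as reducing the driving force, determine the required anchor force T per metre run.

Resolving forces along and normal to the sliding plane, with the horizontal anchor force T adding T·sinα to the effective normal force and T·cosα acting up the plane against the driving force:
FS = [cL + (W cosα + T sinα) tanφ_j] / [W sinα − T cosα]
Without the anchor: N' = 546.0 kN/m, driving T_d = 688.9 kN/m, resisting R = 22·18.1 + 546.0·tan45.6° = 955.7 kN/m, FS = 1.39.
Setting FS = 1.41 and solving for T:
1.41·(688.9 − T cos51.6°) = 955.7 + T sin51.6°·tan45.6°
T·(sin51.6°·tan45.6° + 1.41·cos51.6°) = 1.41·688.9 − 955.7
T·(0.7837·1.0212 + 1.41·0.6211) = 971.3 − 955.7 = 15.6
T·1.6761 = 15.6
T = 9.3 kN/m

T = 9 kN/m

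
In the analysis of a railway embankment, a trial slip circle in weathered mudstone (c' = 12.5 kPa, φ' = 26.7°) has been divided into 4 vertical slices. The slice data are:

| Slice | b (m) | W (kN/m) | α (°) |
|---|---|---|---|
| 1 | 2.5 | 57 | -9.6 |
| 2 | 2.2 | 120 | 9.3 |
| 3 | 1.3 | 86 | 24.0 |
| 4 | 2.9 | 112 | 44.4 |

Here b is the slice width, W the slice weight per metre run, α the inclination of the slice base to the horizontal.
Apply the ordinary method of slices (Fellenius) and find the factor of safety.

Ordinary method of slices: FS = Σ[c'·Δl_i + (W_i cosα_i)·tanφ'] / Σ W_i sinα_i, with Δl_i = b_i / cosα_i.
Slice 1: Δl = 2.5/cos(-9.6°) = 2.536 m; N'_1 = 57·cos(-9.6°) = 56.2; c'Δl = 31.69; W sinα = -9.5
Slice 2: Δl = 2.2/cos9.3° = 2.229 m; N'_2 = 120·cos9.3° = 118.4; c'Δl = 27.87; W sinα = 19.4
Slice 3: Δl = 1.3/cos24.0° = 1.423 m; N'_3 = 86·cos24.0° = 78.6; c'Δl = 17.79; W sinα = 35.0
Slice 4: Δl = 2.9/cos44.4° = 4.059 m; N'_4 = 112·cos44.4° = 80.0; c'Δl = 50.74; W sinα = 78.4
Σc'Δl = 128.1 kN/m; ΣN' = 333.2 kN/m; ΣW sinα = 123.2 kN/m
Resisting = 128.1 + 333.2·tan26.7° = 128.1 + 167.6 = 295.7 kN/m
FS = 295.7 / 123.2 = 2.399

FS = 2.40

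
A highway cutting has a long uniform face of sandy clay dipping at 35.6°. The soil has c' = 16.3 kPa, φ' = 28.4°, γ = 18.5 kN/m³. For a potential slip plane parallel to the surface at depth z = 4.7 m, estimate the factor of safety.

For an infinite slope with a slip plane parallel to the surface (no pore pressure): FS = [c' + γz cos²β tanφ'] / [γz sinβ cosβ].
γz = 18.5·4.7 = 86.95 kN/m²
Numerator = 16.3 + 86.95·cos²35.6°·tan28.4° = 16.3 + 86.95·0.6611·0.5407 = 47.382 kPa
Denominator = 86.95·sin35.6°·cos35.6° = 86.95·0.5821·0.8131 = 41.156 kPa
FS = 47.382 / 41.156 = 1.151

FS = 1.15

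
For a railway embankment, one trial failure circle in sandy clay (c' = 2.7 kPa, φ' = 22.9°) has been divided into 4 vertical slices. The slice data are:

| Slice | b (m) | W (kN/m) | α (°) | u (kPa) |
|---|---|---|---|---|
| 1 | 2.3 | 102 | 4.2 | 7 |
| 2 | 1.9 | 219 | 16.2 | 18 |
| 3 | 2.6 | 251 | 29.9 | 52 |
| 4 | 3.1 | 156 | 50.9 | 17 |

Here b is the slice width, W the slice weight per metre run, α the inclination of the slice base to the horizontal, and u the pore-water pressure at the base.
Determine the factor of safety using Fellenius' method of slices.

FS = 0.56

Ordinary method of slices: FS = Σ[c'·Δl_i + (W_i cosα_i − u_i·Δl_i)·tanφ'] / Σ W_i sinα_i, with Δl_i = b_i / cosα_i.
Slice 1: Δl = 2.3/cos4.2° = 2.306 m; N'_1 = 102·cos4.2° − 7·2.306 = 85.6; c'Δl = 6.23; W sinα = 7.5
Slice 2: Δl = 1.9/cos16.2° = 1.979 m; N'_2 = 219·cos16.2° − 18·1.979 = 174.7; c'Δl = 5.34; W sinα = 61.1
Slice 3: Δl = 2.6/cos29.9° = 2.999 m; N'_3 = 251·cos29.9° − 52·2.999 = 61.6; c'Δl = 8.10; W sinα = 125.1
Slice 4: Δl = 3.1/cos50.9° = 4.915 m; N'_4 = 156·cos50.9° − 17·4.915 = 14.8; c'Δl = 13.27; W sinα = 121.1
Σc'Δl = 32.9 kN/m; ΣN' = 336.7 kN/m; ΣW sinα = 314.8 kN/m
Resisting = 32.9 + 336.7·tan22.9° = 32.9 + 142.2 = 175.2 kN/m
FS = 175.2 / 314.8 = 0.557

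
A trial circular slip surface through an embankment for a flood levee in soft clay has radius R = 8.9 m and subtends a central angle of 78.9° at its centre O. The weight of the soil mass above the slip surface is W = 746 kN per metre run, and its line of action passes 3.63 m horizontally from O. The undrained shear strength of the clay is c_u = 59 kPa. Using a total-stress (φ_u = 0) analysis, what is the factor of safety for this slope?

Taking moments about the centre O, the resisting moment is provided by the undrained shear strength acting along the arc:
Arc length L_a = R·θ = 8.9·(78.9°·π/180) = 8.9·1.3771 = 12.26 m
M_R = c_u·L_a·R = 59·12.26·8.9 = 6435.6 kN·m/m
M_D = W·d = 746·3.63 = 2708.0 kN·m/m
FS = M_R / M_D = 6435.6 / 2708.0 = 2.377

FS = 2.38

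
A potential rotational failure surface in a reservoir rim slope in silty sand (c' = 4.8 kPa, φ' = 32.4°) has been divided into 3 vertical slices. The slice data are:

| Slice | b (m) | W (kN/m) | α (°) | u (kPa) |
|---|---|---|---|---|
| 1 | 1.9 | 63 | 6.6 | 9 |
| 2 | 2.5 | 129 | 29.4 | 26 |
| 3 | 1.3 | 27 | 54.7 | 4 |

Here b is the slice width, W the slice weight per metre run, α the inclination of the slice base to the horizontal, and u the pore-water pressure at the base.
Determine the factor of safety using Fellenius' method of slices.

FS = 0.98

Ordinary method of slices: FS = Σ[c'·Δl_i + (W_i cosα_i − u_i·Δl_i)·tanφ'] / Σ W_i sinα_i, with Δl_i = b_i / cosα_i.
Slice 1: Δl = 1.9/cos6.6° = 1.913 m; N'_1 = 63·cos6.6° − 9·1.913 = 45.4; c'Δl = 9.18; W sinα = 7.2
Slice 2: Δl = 2.5/cos29.4° = 2.870 m; N'_2 = 129·cos29.4° − 26·2.870 = 37.8; c'Δl = 13.77; W sinα = 63.3
Slice 3: Δl = 1.3/cos54.7° = 2.250 m; N'_3 = 27·cos54.7° − 4·2.250 = 6.6; c'Δl = 10.80; W sinα = 22.0
Σc'Δl = 33.8 kN/m; ΣN' = 89.7 kN/m; ΣW sinα = 92.6 kN/m
Resisting = 33.8 + 89.7·tan32.4° = 33.8 + 57.0 = 90.7 kN/m
FS = 90.7 / 92.6 = 0.980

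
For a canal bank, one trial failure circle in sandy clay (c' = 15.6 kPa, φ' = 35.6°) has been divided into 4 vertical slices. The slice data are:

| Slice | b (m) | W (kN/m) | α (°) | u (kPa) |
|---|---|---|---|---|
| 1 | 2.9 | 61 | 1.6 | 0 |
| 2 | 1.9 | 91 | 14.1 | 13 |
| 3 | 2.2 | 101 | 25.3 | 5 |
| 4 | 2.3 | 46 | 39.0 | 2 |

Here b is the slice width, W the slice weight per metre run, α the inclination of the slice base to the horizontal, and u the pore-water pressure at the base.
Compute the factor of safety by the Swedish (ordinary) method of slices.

FS = 3.40

Ordinary method of slices: FS = Σ[c'·Δl_i + (W_i cosα_i − u_i·Δl_i)·tanφ'] / Σ W_i sinα_i, with Δl_i = b_i / cosα_i.
Slice 1: Δl = 2.9/cos1.6° = 2.901 m; N'_1 = 61·cos1.6° − 0·2.901 = 61.0; c'Δl = 45.26; W sinα = 1.7
Slice 2: Δl = 1.9/cos14.1° = 1.959 m; N'_2 = 91·cos14.1° − 13·1.959 = 62.8; c'Δl = 30.56; W sinα = 22.2
Slice 3: Δl = 2.2/cos25.3° = 2.433 m; N'_3 = 101·cos25.3° − 5·2.433 = 79.1; c'Δl = 37.96; W sinα = 43.2
Slice 4: Δl = 2.3/cos39.0° = 2.960 m; N'_4 = 46·cos39.0° − 2·2.960 = 29.8; c'Δl = 46.17; W sinα = 28.9
Σc'Δl = 159.9 kN/m; ΣN' = 232.7 kN/m; ΣW sinα = 96.0 kN/m
Resisting = 159.9 + 232.7·tan35.6° = 159.9 + 166.6 = 326.6 kN/m
FS = 326.6 / 96.0 = 3.402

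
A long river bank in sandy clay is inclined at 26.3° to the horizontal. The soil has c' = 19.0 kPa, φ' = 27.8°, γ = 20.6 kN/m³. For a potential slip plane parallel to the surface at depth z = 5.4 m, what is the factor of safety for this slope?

FS = 1.50

For an infinite slope with a slip plane parallel to the surface (no pore pressure): FS = [c' + γz cos²β tanφ'] / [γz sinβ cosβ].
γz = 20.6·5.4 = 111.24 kN/m²
Numerator = 19.0 + 111.24·cos²26.3°·tan27.8° = 19.0 + 111.24·0.8037·0.5272 = 66.136 kPa
Denominator = 111.24·sin26.3°·cos26.3° = 111.24·0.4431·0.8965 = 44.185 kPa
FS = 66.136 / 44.185 = 1.497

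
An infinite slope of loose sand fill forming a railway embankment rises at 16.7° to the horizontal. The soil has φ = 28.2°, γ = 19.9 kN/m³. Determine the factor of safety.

For a dry cohesionless infinite slope the factor of safety is FS = tanφ / tanβ.
FS = tan28.2° / tan16.7° = 0.5362 / 0.3000 = 1.787

FS = 1.79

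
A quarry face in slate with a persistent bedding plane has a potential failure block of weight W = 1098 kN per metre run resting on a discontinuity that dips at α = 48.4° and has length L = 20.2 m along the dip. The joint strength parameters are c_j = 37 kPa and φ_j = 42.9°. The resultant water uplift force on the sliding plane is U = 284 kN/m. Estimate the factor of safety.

FS = 1.41

Resolving the block weight along and normal to the plane and applying the Mohr–Coulomb strength on the joint:
N' = W cosα − U = 1098·cos48.4° − 284 = 445.0 kN/m
Driving force T = W sinα = 1098·sin48.4° = 821.1 kN/m
Resisting force R = c_j·L + N'·tanφ_j = 37·20.2 + 445.0·tan42.9° = 747.4 + 413.5 = 1160.9 kN/m
FS = R / T = 1160.9 / 821.1 = 1.414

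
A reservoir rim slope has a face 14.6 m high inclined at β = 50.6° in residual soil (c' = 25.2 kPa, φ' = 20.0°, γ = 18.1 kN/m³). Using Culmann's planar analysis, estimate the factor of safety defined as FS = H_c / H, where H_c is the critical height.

FS = 1.99

H_c = (4c'/γ) · sinβ cosφ' / [1 − cos(β − φ')]
    = (4·25.2/18.1) · sin50.6°·cos20.0° / [1 − cos30.6°]
    = 5.569 · 0.7261 / 0.1393 = 29.04 m
FS = H_c / H = 29.04 / 14.6 = 1.989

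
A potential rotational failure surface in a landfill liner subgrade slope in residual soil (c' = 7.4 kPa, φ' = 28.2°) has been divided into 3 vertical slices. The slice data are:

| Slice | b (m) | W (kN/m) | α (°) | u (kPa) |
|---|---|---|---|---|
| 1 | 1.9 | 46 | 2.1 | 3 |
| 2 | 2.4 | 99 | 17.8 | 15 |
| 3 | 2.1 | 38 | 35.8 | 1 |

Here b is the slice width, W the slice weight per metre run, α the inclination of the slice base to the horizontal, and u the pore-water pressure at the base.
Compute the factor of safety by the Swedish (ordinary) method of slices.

Ordinary method of slices: FS = Σ[c'·Δl_i + (W_i cosα_i − u_i·Δl_i)·tanφ'] / Σ W_i sinα_i, with Δl_i = b_i / cosα_i.
Slice 1: Δl = 1.9/cos2.1° = 1.901 m; N'_1 = 46·cos2.1° − 3·1.901 = 40.3; c'Δl = 14.07; W sinα = 1.7
Slice 2: Δl = 2.4/cos17.8° = 2.521 m; N'_2 = 99·cos17.8° − 15·2.521 = 56.5; c'Δl = 18.65; W sinα = 30.3
Slice 3: Δl = 2.1/cos35.8° = 2.589 m; N'_3 = 38·cos35.8° − 1·2.589 = 28.2; c'Δl = 19.16; W sinα = 22.2
Σc'Δl = 51.9 kN/m; ΣN' = 124.9 kN/m; ΣW sinα = 54.2 kN/m
Resisting = 51.9 + 124.9·tan28.2° = 51.9 + 67.0 = 118.9 kN/m
FS = 118.9 / 54.2 = 2.194

FS = 2.19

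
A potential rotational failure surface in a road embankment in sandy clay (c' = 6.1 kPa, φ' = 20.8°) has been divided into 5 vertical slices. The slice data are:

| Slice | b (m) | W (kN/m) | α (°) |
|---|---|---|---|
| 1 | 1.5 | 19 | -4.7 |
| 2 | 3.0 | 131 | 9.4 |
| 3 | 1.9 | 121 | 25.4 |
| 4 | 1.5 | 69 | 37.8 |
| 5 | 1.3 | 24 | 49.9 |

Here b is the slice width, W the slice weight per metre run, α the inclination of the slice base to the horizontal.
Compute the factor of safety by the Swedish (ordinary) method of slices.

FS = 1.43

Ordinary method of slices: FS = Σ[c'·Δl_i + (W_i cosα_i)·tanφ'] / Σ W_i sinα_i, with Δl_i = b_i / cosα_i.
Slice 1: Δl = 1.5/cos(-4.7°) = 1.505 m; N'_1 = 19·cos(-4.7°) = 18.9; c'Δl = 9.18; W sinα = -1.6
Slice 2: Δl = 3.0/cos9.4° = 3.041 m; N'_2 = 131·cos9.4° = 129.2; c'Δl = 18.55; W sinα = 21.4
Slice 3: Δl = 1.9/cos25.4° = 2.103 m; N'_3 = 121·cos25.4° = 109.3; c'Δl = 12.83; W sinα = 51.9
Slice 4: Δl = 1.5/cos37.8° = 1.898 m; N'_4 = 69·cos37.8° = 54.5; c'Δl = 11.58; W sinα = 42.3
Slice 5: Δl = 1.3/cos49.9° = 2.018 m; N'_5 = 24·cos49.9° = 15.5; c'Δl = 12.31; W sinα = 18.4
Σc'Δl = 64.5 kN/m; ΣN' = 327.5 kN/m; ΣW sinα = 132.4 kN/m
Resisting = 64.5 + 327.5·tan20.8° = 64.5 + 124.4 = 188.8 kN/m
FS = 188.8 / 132.4 = 1.426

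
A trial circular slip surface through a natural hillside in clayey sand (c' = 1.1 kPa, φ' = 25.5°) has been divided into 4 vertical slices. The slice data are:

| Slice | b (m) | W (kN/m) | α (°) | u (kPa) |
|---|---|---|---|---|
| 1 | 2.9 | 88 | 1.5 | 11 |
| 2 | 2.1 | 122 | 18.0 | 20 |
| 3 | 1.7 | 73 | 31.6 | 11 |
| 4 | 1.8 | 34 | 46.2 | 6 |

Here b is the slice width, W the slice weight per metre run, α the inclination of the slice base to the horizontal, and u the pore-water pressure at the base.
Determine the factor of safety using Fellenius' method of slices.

Ordinary method of slices: FS = Σ[c'·Δl_i + (W_i cosα_i − u_i·Δl_i)·tanφ'] / Σ W_i sinα_i, with Δl_i = b_i / cosα_i.
Slice 1: Δl = 2.9/cos1.5° = 2.901 m; N'_1 = 88·cos1.5° − 11·2.901 = 56.1; c'Δl = 3.19; W sinα = 2.3
Slice 2: Δl = 2.1/cos18.0° = 2.208 m; N'_2 = 122·cos18.0° − 20·2.208 = 71.9; c'Δl = 2.43; W sinα = 37.7
Slice 3: Δl = 1.7/cos31.6° = 1.996 m; N'_3 = 73·cos31.6° − 11·1.996 = 40.2; c'Δl = 2.20; W sinα = 38.3
Slice 4: Δl = 1.8/cos46.2° = 2.601 m; N'_4 = 34·cos46.2° − 6·2.601 = 7.9; c'Δl = 2.86; W sinα = 24.5
Σc'Δl = 10.7 kN/m; ΣN' = 176.1 kN/m; ΣW sinα = 102.8 kN/m
Resisting = 10.7 + 176.1·tan25.5° = 10.7 + 84.0 = 94.7 kN/m
FS = 94.7 / 102.8 = 0.921

FS = 0.92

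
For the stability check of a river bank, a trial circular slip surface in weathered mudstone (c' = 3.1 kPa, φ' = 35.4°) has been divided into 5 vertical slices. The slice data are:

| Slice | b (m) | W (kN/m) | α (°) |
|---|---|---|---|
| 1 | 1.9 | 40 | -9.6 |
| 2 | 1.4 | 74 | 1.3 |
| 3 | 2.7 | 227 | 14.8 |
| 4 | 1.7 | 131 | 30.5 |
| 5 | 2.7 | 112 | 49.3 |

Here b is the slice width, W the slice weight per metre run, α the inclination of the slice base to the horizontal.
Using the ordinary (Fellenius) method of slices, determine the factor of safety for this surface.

FS = 1.99

Ordinary method of slices: FS = Σ[c'·Δl_i + (W_i cosα_i)·tanφ'] / Σ W_i sinα_i, with Δl_i = b_i / cosα_i.
Slice 1: Δl = 1.9/cos(-9.6°) = 1.927 m; N'_1 = 40·cos(-9.6°) = 39.4; c'Δl = 5.97; W sinα = -6.7
Slice 2: Δl = 1.4/cos1.3° = 1.400 m; N'_2 = 74·cos1.3° = 74.0; c'Δl = 4.34; W sinα = 1.7
Slice 3: Δl = 2.7/cos14.8° = 2.793 m; N'_3 = 227·cos14.8° = 219.5; c'Δl = 8.66; W sinα = 58.0
Slice 4: Δl = 1.7/cos30.5° = 1.973 m; N'_4 = 131·cos30.5° = 112.9; c'Δl = 6.12; W sinα = 66.5
Slice 5: Δl = 2.7/cos49.3° = 4.140 m; N'_5 = 112·cos49.3° = 73.0; c'Δl = 12.84; W sinα = 84.9
Σc'Δl = 37.9 kN/m; ΣN' = 518.8 kN/m; ΣW sinα = 204.4 kN/m
Resisting = 37.9 + 518.8·tan35.4° = 37.9 + 368.7 = 406.6 kN/m
FS = 406.6 / 204.4 = 1.989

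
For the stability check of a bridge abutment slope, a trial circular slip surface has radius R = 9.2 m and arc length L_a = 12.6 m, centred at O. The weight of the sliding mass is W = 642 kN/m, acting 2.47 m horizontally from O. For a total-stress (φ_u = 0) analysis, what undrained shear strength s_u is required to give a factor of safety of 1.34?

FS = s_u·L_a·R / (W·d), so s_u = FS·W·d / (L_a·R).
s_u = 1.34·642·2.47 / (12.60·9.2) = 2124.9 / 115.92 = 18.33 kPa

s_u = 18.3 kPa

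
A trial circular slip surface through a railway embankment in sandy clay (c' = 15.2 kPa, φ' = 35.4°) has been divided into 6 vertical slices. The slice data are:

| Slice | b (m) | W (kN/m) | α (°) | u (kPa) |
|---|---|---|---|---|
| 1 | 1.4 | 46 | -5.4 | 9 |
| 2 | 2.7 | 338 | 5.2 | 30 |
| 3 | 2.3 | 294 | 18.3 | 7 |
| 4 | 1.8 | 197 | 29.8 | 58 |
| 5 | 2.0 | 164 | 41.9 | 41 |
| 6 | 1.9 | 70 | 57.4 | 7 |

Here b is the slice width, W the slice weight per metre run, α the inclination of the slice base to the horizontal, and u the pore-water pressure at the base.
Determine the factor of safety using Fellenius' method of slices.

FS = 1.74

Ordinary method of slices: FS = Σ[c'·Δl_i + (W_i cosα_i − u_i·Δl_i)·tanφ'] / Σ W_i sinα_i, with Δl_i = b_i / cosα_i.
Slice 1: Δl = 1.4/cos(-5.4°) = 1.406 m; N'_1 = 46·cos(-5.4°) − 9·1.406 = 33.1; c'Δl = 21.37; W sinα = -4.3
Slice 2: Δl = 2.7/cos5.2° = 2.711 m; N'_2 = 338·cos5.2° − 30·2.711 = 255.3; c'Δl = 41.21; W sinα = 30.6
Slice 3: Δl = 2.3/cos18.3° = 2.423 m; N'_3 = 294·cos18.3° − 7·2.423 = 262.2; c'Δl = 36.82; W sinα = 92.3
Slice 4: Δl = 1.8/cos29.8° = 2.074 m; N'_4 = 197·cos29.8° − 58·2.074 = 50.6; c'Δl = 31.53; W sinα = 97.9
Slice 5: Δl = 2.0/cos41.9° = 2.687 m; N'_5 = 164·cos41.9° − 41·2.687 = 11.9; c'Δl = 40.84; W sinα = 109.5
Slice 6: Δl = 1.9/cos57.4° = 3.527 m; N'_6 = 70·cos57.4° − 7·3.527 = 13.0; c'Δl = 53.60; W sinα = 59.0
Σc'Δl = 225.4 kN/m; ΣN' = 626.2 kN/m; ΣW sinα = 385.0 kN/m
Resisting = 225.4 + 626.2·tan35.4° = 225.4 + 445.0 = 670.4 kN/m
FS = 670.4 / 385.0 = 1.741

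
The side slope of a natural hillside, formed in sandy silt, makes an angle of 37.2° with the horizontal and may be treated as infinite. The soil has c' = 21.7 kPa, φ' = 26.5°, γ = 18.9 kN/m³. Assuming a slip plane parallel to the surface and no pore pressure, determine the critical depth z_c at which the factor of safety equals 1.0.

Setting FS = 1.00 in FS = [c' + γz cos²β tanφ'] / [γz sinβ cosβ] and solving for z:
z = c' / [γ cosβ (FS·sinβ − cosβ·tanφ')]
  = 21.7 / [18.9·cos37.2°·(1.00·sin37.2° − cos37.2°·tan26.5°)]
  = 21.7 / [18.9·0.7965·(1.00·0.6046 − 0.7965·0.4986)]
  = 21.7 / 3.1232 = 6.948 m

z_c = 6.95 m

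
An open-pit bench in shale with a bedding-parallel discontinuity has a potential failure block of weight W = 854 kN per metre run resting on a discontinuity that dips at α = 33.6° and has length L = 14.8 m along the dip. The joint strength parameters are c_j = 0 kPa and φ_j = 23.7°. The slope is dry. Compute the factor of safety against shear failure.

Resolving the block weight along and normal to the plane and applying the Mohr–Coulomb strength on the joint:
N' = W cosα = 854·cos33.6° = 711.3 kN/m
Driving force T = W sinα = 854·sin33.6° = 472.6 kN/m
Resisting force R = c_j·L + N'·tanφ_j = 0·14.8 + 711.3·tan23.7° = 0.0 + 312.2 = 312.2 kN/m
FS = R / T = 312.2 / 472.6 = 0.661

FS = 0.66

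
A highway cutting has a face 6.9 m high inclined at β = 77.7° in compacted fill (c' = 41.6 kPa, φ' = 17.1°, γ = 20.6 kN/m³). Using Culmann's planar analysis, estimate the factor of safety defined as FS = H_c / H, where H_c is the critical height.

FS = 2.15

H_c = (4c'/γ) · sinβ cosφ' / [1 − cos(β − φ')]
    = (4·41.6/20.6) · sin77.7°·cos17.1° / [1 − cos60.6°]
    = 8.078 · 0.9339 / 0.5091 = 14.82 m
FS = H_c / H = 14.82 / 6.9 = 2.147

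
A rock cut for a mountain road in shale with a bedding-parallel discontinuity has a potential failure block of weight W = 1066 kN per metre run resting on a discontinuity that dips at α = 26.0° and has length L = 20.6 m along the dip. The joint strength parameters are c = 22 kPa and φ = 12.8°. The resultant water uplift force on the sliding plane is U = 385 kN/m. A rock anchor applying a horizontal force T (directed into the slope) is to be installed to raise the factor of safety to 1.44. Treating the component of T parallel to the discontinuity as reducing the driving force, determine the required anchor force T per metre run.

T = 64 kN/m

Resolving forces along and normal to the sliding plane, with the horizontal anchor force T adding T·sinα to the effective normal force and T·cosα acting up the plane against the driving force:
FS = [cL + (W cosα − U + T sinα) tanφ] / [W sinα − T cosα]
Without the anchor: N' = 573.1 kN/m, driving T_d = 467.3 kN/m, resisting R = 22·20.6 + 573.1·tan12.8° = 583.4 kN/m, FS = 1.25.
Setting FS = 1.44 and solving for T:
1.44·(467.3 − T cos26.0°) = 583.4 + T sin26.0°·tan12.8°
T·(sin26.0°·tan12.8° + 1.44·cos26.0°) = 1.44·467.3 − 583.4
T·(0.4384·0.2272 + 1.44·0.8988) = 672.9 − 583.4 = 89.5
T·1.3939 = 89.5
T = 64.2 kN/m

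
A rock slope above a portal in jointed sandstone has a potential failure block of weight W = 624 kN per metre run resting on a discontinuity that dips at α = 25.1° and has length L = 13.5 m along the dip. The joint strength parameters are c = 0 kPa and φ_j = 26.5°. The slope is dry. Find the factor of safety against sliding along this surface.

Resolving the block weight along and normal to the plane and applying the Mohr–Coulomb strength on the joint:
N' = W cosα = 624·cos25.1° = 565.1 kN/m
Driving force T = W sinα = 624·sin25.1° = 264.7 kN/m
Resisting force R = c·L + N'·tanφ_j = 0·13.5 + 565.1·tan26.5° = 0.0 + 281.7 = 281.7 kN/m
FS = R / T = 281.7 / 264.7 = 1.064

FS = 1.06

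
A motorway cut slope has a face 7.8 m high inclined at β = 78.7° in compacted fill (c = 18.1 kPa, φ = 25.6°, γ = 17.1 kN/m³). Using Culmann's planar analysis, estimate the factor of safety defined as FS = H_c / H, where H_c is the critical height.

H_c = (4c/γ) · sinβ cosφ / [1 − cos(β − φ)]
    = (4·18.1/17.1) · sin78.7°·cos25.6° / [1 − cos53.1°]
    = 4.234 · 0.8844 / 0.3996 = 9.37 m
FS = H_c / H = 9.37 / 7.8 = 1.201

FS = 1.20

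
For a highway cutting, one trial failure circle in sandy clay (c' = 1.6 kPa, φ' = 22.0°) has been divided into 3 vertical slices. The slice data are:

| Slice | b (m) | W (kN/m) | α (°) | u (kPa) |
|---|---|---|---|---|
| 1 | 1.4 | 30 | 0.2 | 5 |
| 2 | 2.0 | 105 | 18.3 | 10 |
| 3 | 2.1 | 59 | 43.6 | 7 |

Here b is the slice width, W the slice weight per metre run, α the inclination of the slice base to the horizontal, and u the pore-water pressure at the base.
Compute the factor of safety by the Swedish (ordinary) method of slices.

FS = 0.82

Ordinary method of slices: FS = Σ[c'·Δl_i + (W_i cosα_i − u_i·Δl_i)·tanφ'] / Σ W_i sinα_i, with Δl_i = b_i / cosα_i.
Slice 1: Δl = 1.4/cos0.2° = 1.400 m; N'_1 = 30·cos0.2° − 5·1.400 = 23.0; c'Δl = 2.24; W sinα = 0.1
Slice 2: Δl = 2.0/cos18.3° = 2.107 m; N'_2 = 105·cos18.3° − 10·2.107 = 78.6; c'Δl = 3.37; W sinα = 33.0
Slice 3: Δl = 2.1/cos43.6° = 2.900 m; N'_3 = 59·cos43.6° − 7·2.900 = 22.4; c'Δl = 4.64; W sinα = 40.7
Σc'Δl = 10.3 kN/m; ΣN' = 124.1 kN/m; ΣW sinα = 73.8 kN/m
Resisting = 10.3 + 124.1·tan22.0° = 10.3 + 50.1 = 60.4 kN/m
FS = 60.4 / 73.8 = 0.818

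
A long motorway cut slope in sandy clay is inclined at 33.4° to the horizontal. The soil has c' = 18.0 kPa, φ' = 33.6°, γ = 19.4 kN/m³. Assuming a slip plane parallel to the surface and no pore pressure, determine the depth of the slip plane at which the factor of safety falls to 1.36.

Setting FS = 1.36 in FS = [c' + γz cos²β tanφ'] / [γz sinβ cosβ] and solving for z:
z = c' / [γ cosβ (FS·sinβ − cosβ·tanφ')]
  = 18.0 / [19.4·cos33.4°·(1.36·sin33.4° − cos33.4°·tan33.6°)]
  = 18.0 / [19.4·0.8348·(1.36·0.5505 − 0.8348·0.6644)]
  = 18.0 / 3.1417 = 5.729 m

z = 5.73 m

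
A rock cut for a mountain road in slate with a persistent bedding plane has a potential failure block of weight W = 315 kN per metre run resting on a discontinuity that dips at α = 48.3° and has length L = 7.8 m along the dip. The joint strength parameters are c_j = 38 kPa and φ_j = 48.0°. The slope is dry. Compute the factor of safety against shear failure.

Resolving the block weight along and normal to the plane and applying the Mohr–Coulomb strength on the joint:
N' = W cosα = 315·cos48.3° = 209.5 kN/m
Driving force T = W sinα = 315·sin48.3° = 235.2 kN/m
Resisting force R = c_j·L + N'·tanφ_j = 38·7.8 + 209.5·tan48.0° = 296.4 + 232.7 = 529.1 kN/m
FS = R / T = 529.1 / 235.2 = 2.250

FS = 2.25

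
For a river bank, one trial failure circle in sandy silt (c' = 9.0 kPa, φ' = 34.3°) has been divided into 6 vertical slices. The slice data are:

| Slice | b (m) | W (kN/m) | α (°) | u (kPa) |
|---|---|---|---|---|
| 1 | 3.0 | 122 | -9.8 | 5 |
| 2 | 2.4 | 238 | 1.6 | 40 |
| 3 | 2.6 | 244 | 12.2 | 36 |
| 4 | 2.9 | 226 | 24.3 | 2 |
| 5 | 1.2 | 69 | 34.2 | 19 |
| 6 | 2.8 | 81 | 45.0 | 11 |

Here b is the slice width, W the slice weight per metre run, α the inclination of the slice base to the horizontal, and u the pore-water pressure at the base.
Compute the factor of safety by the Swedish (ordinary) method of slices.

FS = 2.57

Ordinary method of slices: FS = Σ[c'·Δl_i + (W_i cosα_i − u_i·Δl_i)·tanφ'] / Σ W_i sinα_i, with Δl_i = b_i / cosα_i.
Slice 1: Δl = 3.0/cos(-9.8°) = 3.044 m; N'_1 = 122·cos(-9.8°) − 5·3.044 = 105.0; c'Δl = 27.40; W sinα = -20.8
Slice 2: Δl = 2.4/cos1.6° = 2.401 m; N'_2 = 238·cos1.6° − 40·2.401 = 141.9; c'Δl = 21.61; W sinα = 6.6
Slice 3: Δl = 2.6/cos12.2° = 2.660 m; N'_3 = 244·cos12.2° − 36·2.660 = 142.7; c'Δl = 23.94; W sinα = 51.6
Slice 4: Δl = 2.9/cos24.3° = 3.182 m; N'_4 = 226·cos24.3° − 2·3.182 = 199.6; c'Δl = 28.64; W sinα = 93.0
Slice 5: Δl = 1.2/cos34.2° = 1.451 m; N'_5 = 69·cos34.2° − 19·1.451 = 29.5; c'Δl = 13.06; W sinα = 38.8
Slice 6: Δl = 2.8/cos45.0° = 3.960 m; N'_6 = 81·cos45.0° − 11·3.960 = 13.7; c'Δl = 35.64; W sinα = 57.3
Σc'Δl = 150.3 kN/m; ΣN' = 632.4 kN/m; ΣW sinα = 226.5 kN/m
Resisting = 150.3 + 632.4·tan34.3° = 150.3 + 431.4 = 581.7 kN/m
FS = 581.7 / 226.5 = 2.568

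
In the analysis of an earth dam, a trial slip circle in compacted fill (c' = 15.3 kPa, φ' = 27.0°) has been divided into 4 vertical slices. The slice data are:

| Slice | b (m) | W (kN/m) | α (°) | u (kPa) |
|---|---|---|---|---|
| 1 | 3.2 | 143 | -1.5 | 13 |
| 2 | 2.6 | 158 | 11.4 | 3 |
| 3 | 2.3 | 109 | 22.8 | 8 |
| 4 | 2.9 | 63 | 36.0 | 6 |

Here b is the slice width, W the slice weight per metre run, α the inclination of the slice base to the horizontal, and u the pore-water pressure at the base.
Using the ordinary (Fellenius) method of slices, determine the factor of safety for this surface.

FS = 3.42

Ordinary method of slices: FS = Σ[c'·Δl_i + (W_i cosα_i − u_i·Δl_i)·tanφ'] / Σ W_i sinα_i, with Δl_i = b_i / cosα_i.
Slice 1: Δl = 3.2/cos(-1.5°) = 3.201 m; N'_1 = 143·cos(-1.5°) − 13·3.201 = 101.3; c'Δl = 48.98; W sinα = -3.7
Slice 2: Δl = 2.6/cos11.4° = 2.652 m; N'_2 = 158·cos11.4° − 3·2.652 = 146.9; c'Δl = 40.58; W sinα = 31.2
Slice 3: Δl = 2.3/cos22.8° = 2.495 m; N'_3 = 109·cos22.8° − 8·2.495 = 80.5; c'Δl = 38.17; W sinα = 42.2
Slice 4: Δl = 2.9/cos36.0° = 3.585 m; N'_4 = 63·cos36.0° − 6·3.585 = 29.5; c'Δl = 54.84; W sinα = 37.0
Σc'Δl = 182.6 kN/m; ΣN' = 358.2 kN/m; ΣW sinα = 106.8 kN/m
Resisting = 182.6 + 358.2·tan27.0° = 182.6 + 182.5 = 365.1 kN/m
FS = 365.1 / 106.8 = 3.420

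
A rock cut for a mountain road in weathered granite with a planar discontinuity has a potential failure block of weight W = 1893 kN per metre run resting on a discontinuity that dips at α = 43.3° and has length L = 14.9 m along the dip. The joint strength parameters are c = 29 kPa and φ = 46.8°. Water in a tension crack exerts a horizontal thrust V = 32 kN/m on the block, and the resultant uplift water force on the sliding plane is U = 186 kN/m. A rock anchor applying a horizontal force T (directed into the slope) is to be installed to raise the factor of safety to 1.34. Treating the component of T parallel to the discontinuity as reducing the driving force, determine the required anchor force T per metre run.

T = 55 kN/m

Resolving forces along and normal to the sliding plane, with the horizontal anchor force T adding T·sinα to the effective normal force and T·cosα acting up the plane against the driving force:
FS = [cL + (W cosα − U − V sinα + T sinα) tanφ] / [W sinα + V cosα − T cosα]
Without the anchor: N' = 1169.7 kN/m, driving T_d = 1321.5 kN/m, resisting R = 29·14.9 + 1169.7·tan46.8° = 1677.7 kN/m, FS = 1.27.
Setting FS = 1.34 and solving for T:
1.34·(1321.5 − T cos43.3°) = 1677.7 + T sin43.3°·tan46.8°
T·(sin43.3°·tan46.8° + 1.34·cos43.3°) = 1.34·1321.5 − 1677.7
T·(0.6858·1.0649 + 1.34·0.7278) = 1770.9 − 1677.7 = 93.1
T·1.7055 = 93.1
T = 54.6 kN/m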